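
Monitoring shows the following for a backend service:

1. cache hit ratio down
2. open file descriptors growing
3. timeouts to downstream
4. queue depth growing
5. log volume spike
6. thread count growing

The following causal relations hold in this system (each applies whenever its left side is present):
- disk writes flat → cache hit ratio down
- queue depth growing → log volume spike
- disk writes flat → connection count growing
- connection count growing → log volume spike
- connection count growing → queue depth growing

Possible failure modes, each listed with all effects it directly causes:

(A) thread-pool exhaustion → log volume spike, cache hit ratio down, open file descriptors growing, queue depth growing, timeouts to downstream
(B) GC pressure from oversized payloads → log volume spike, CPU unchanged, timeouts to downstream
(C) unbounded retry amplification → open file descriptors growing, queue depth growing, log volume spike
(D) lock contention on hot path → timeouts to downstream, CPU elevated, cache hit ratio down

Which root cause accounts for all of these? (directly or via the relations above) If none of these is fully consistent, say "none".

none

Checking each candidate against the observations:
(A) thread-pool exhaustion — cache hit ratio down +; open file descriptors growing +; timeouts to downstream +; queue depth growing +; log volume spike +; thread count growing -
(B) GC pressure from oversized payloads — cache hit ratio down -; open file descriptors growing -; timeouts to downstream +; queue depth growing -; log volume spike +; thread count growing -
(C) unbounded retry amplification — does not account for cache hit ratio down, timeouts to downstream, thread count growing
(D) lock contention on hot path — does not account for open file descriptors growing, queue depth growing, log volume spike, thread count growing
No candidate is consistent with all observations.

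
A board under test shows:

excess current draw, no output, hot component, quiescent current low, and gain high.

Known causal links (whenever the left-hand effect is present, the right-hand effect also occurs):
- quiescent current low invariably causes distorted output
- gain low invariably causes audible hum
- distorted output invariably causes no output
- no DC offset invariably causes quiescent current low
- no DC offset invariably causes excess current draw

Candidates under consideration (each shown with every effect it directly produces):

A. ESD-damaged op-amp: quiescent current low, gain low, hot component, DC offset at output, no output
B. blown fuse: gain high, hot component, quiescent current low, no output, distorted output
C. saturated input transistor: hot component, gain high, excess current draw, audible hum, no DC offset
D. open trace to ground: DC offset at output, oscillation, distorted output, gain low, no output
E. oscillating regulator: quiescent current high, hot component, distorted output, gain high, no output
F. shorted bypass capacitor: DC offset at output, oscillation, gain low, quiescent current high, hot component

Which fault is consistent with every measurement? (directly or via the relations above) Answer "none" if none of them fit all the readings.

For each candidate, compare predicted effects to what was observed:
(A) ESD-damaged op-amp — fails on excess current draw, gain high (predicts gain low, not gain high)
(B) blown fuse — excess current draw ✗; no output ✓; hot component ✓; quiescent current low ✓; gain high ✓
(C) saturated input transistor — accounts for every observation (no output through no DC offset → quiescent current low → distorted output → no output)
(D) open trace to ground — excess current draw ✗; no output ✓; hot component ✗; quiescent current low ✗; gain high ✗
(E) oscillating regulator — fails on excess current draw, quiescent current low (predicts quiescent current high, not quiescent current low)
(F) shorted bypass capacitor — excess current draw ✗; no output ✗; hot component ✓; quiescent current low ✗; gain high ✗
(C) is the only candidate with no mismatches.

C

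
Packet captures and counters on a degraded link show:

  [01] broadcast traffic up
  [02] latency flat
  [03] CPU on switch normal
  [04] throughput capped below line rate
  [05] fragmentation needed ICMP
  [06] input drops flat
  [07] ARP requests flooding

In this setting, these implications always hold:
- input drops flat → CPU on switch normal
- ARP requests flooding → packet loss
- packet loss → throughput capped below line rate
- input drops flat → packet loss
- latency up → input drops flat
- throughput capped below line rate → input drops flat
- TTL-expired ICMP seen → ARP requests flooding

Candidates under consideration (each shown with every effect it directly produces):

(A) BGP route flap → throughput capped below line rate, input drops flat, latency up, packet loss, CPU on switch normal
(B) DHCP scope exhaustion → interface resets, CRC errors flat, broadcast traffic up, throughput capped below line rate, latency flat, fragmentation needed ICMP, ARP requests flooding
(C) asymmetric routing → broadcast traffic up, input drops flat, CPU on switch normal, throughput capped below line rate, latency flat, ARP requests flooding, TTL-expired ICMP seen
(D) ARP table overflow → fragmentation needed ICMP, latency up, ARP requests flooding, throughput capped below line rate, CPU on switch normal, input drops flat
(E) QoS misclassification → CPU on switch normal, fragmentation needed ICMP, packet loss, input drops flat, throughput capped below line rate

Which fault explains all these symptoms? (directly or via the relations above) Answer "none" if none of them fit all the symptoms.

Per-candidate check:
(A) BGP route flap — broadcast traffic up NO; latency flat NO; CPU on switch normal yes; throughput capped below line rate yes; fragmentation needed ICMP NO; input drops flat yes; ARP requests flooding NO
(B) DHCP scope exhaustion — broadcast traffic up yes; latency flat yes; CPU on switch normal yes (through throughput capped below line rate → input drops flat → CPU on switch normal); throughput capped below line rate yes; fragmentation needed ICMP yes; input drops flat yes (through throughput capped below line rate → input drops flat); ARP requests flooding yes
(C) asymmetric routing — broadcast traffic up yes; latency flat yes; CPU on switch normal yes; throughput capped below line rate yes; fragmentation needed ICMP NO; input drops flat yes; ARP requests flooding yes
(D) ARP table overflow — broadcast traffic up NO; latency flat NO; CPU on switch normal yes; throughput capped below line rate yes; fragmentation needed ICMP yes; input drops flat yes; ARP requests flooding yes
(E) QoS misclassification — broadcast traffic up NO; latency flat NO; CPU on switch normal yes; throughput capped below line rate yes; fragmentation needed ICMP yes; input drops flat yes; ARP requests flooding NO
Only (B) is consistent with every observation.

B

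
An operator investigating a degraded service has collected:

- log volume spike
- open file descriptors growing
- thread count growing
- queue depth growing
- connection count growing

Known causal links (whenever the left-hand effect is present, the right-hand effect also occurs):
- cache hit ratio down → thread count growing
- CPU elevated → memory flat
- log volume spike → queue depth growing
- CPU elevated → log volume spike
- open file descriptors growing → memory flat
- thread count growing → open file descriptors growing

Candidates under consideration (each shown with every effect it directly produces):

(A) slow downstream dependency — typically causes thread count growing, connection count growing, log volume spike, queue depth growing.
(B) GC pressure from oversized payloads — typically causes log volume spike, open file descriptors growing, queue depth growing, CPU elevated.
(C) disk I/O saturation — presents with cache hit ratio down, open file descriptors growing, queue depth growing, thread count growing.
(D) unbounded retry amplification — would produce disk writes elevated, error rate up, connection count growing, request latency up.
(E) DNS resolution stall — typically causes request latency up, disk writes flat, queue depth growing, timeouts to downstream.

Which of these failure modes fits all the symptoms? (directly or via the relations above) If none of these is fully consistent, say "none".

A

Checking each candidate against the observations:
(A) slow downstream dependency — log volume spike ✓; open file descriptors growing ✓ (via thread count growing → open file descriptors growing); thread count growing ✓; queue depth growing ✓; connection count growing ✓
(B) GC pressure from oversized payloads — log volume spike ✓; open file descriptors growing ✓; thread count growing ✗; queue depth growing ✓; connection count growing ✗
(C) disk I/O saturation — does not account for log volume spike, connection count growing
(D) unbounded retry amplification — does not account for log volume spike, open file descriptors growing, thread count growing, queue depth growing
(E) DNS resolution stall — does not account for log volume spike, open file descriptors growing, thread count growing, connection count growing
(A) alone accounts for all the evidence.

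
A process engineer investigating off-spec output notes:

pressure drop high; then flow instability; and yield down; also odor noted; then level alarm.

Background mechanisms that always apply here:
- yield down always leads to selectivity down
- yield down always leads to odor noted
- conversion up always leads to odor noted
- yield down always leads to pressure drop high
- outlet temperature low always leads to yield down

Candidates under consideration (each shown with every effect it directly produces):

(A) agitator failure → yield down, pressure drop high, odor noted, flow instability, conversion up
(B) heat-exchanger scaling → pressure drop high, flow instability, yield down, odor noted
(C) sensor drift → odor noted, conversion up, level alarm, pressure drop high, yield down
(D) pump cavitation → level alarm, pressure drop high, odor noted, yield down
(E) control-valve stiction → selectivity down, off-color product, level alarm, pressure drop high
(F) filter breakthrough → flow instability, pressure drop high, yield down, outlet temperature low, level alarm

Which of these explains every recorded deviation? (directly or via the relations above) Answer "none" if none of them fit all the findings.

F

Per-candidate check:
(A) agitator failure — does not account for level alarm
(B) heat-exchanger scaling — pressure drop high ✓; flow instability ✓; yield down ✓; odor noted ✓; level alarm ✗
(C) sensor drift — does not account for flow instability
(D) pump cavitation — pressure drop high ✓; flow instability ✗; yield down ✓; odor noted ✓; level alarm ✓
(E) control-valve stiction — does not account for flow instability, yield down, odor noted
(F) filter breakthrough — pressure drop high ✓; flow instability ✓; yield down ✓; odor noted ✓ (through yield down → odor noted); level alarm ✓
(F) alone accounts for all the evidence.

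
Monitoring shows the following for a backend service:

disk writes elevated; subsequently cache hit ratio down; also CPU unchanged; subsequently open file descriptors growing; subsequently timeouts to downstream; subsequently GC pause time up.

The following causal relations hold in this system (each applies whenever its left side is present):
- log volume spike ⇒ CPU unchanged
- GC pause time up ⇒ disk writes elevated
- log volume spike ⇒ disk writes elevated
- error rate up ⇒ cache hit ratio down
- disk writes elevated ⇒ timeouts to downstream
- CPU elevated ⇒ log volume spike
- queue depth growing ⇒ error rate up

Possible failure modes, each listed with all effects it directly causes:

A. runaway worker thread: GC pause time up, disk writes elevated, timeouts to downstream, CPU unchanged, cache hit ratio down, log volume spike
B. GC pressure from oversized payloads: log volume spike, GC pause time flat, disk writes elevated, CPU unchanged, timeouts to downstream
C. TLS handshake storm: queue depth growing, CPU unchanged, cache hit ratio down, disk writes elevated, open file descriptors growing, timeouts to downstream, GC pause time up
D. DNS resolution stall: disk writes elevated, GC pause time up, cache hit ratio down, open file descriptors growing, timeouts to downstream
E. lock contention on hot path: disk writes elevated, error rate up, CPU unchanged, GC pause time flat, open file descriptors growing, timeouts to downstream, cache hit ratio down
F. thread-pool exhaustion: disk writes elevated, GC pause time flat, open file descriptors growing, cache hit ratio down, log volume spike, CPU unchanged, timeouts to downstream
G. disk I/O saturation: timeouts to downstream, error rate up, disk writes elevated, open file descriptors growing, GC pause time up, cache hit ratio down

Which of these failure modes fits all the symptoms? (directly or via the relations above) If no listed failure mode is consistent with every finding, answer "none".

Checking each candidate against the observations:
(A) runaway worker thread — disk writes elevated match; cache hit ratio down match; CPU unchanged match; open file descriptors growing miss; timeouts to downstream match; GC pause time up match
(B) GC pressure from oversized payloads — fails on cache hit ratio down, open file descriptors growing, GC pause time up (predicts GC pause time flat, not GC pause time up)
(C) TLS handshake storm — disk writes elevated match; cache hit ratio down match; CPU unchanged match; open file descriptors growing match; timeouts to downstream match; GC pause time up match
(D) DNS resolution stall — disk writes elevated match; cache hit ratio down match; CPU unchanged miss; open file descriptors growing match; timeouts to downstream match; GC pause time up match
(E) lock contention on hot path — fails on GC pause time up (predicts GC pause time flat, not GC pause time up)
(F) thread-pool exhaustion — fails on GC pause time up (predicts GC pause time flat, not GC pause time up)
(G) disk I/O saturation — disk writes elevated match; cache hit ratio down match; CPU unchanged miss; open file descriptors growing match; timeouts to downstream match; GC pause time up match
(C) is the only candidate with no mismatches.

C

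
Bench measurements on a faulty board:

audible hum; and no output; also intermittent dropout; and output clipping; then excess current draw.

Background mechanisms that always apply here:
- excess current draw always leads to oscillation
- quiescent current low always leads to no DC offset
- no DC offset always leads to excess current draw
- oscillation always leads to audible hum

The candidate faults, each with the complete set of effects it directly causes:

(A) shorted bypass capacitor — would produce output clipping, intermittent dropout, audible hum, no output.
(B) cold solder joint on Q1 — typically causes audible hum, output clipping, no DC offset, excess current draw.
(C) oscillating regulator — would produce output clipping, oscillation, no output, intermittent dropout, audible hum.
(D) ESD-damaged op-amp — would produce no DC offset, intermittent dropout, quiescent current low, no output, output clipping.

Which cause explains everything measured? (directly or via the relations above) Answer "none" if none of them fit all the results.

D

Testing each hypothesis:
(A) shorted bypass capacitor — audible hum ✓; no output ✓; intermittent dropout ✓; output clipping ✓; excess current draw ✗
(B) cold solder joint on Q1 — does not account for no output, intermittent dropout
(C) oscillating regulator — does not account for excess current draw
(D) ESD-damaged op-amp — audible hum ✓ (by no DC offset → excess current draw → oscillation → audible hum); no output ✓; intermittent dropout ✓; output clipping ✓; excess current draw ✓ (by no DC offset → excess current draw)
(D) is the only candidate with no mismatches.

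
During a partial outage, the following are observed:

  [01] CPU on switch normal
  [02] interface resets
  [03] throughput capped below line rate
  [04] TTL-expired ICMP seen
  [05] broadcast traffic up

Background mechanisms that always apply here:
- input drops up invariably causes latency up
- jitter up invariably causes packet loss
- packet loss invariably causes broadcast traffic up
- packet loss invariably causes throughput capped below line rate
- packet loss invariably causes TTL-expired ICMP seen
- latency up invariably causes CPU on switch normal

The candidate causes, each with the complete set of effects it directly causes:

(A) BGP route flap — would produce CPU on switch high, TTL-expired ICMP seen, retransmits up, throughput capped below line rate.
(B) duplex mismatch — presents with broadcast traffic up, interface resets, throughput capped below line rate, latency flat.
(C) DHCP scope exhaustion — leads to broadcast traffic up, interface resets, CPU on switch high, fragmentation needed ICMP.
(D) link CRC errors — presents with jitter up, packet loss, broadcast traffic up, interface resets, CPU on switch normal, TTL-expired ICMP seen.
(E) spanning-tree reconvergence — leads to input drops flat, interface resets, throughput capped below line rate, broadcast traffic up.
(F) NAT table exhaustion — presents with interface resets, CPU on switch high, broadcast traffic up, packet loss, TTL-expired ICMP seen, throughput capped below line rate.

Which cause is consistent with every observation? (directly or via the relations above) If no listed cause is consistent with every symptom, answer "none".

D

Per-candidate check:
(A) BGP route flap — fails on CPU on switch normal, interface resets, broadcast traffic up (predicts CPU on switch high, not CPU on switch normal)
(B) duplex mismatch — CPU on switch normal -; interface resets +; throughput capped below line rate +; TTL-expired ICMP seen -; broadcast traffic up +
(C) DHCP scope exhaustion — fails on CPU on switch normal, throughput capped below line rate, TTL-expired ICMP seen (predicts CPU on switch high, not CPU on switch normal)
(D) link CRC errors — accounts for every observation (throughput capped below line rate by packet loss → throughput capped below line rate)
(E) spanning-tree reconvergence — CPU on switch normal -; interface resets +; throughput capped below line rate +; TTL-expired ICMP seen -; broadcast traffic up +
(F) NAT table exhaustion — fails on CPU on switch normal (predicts CPU on switch high, not CPU on switch normal)
Only (D) is consistent with every observation.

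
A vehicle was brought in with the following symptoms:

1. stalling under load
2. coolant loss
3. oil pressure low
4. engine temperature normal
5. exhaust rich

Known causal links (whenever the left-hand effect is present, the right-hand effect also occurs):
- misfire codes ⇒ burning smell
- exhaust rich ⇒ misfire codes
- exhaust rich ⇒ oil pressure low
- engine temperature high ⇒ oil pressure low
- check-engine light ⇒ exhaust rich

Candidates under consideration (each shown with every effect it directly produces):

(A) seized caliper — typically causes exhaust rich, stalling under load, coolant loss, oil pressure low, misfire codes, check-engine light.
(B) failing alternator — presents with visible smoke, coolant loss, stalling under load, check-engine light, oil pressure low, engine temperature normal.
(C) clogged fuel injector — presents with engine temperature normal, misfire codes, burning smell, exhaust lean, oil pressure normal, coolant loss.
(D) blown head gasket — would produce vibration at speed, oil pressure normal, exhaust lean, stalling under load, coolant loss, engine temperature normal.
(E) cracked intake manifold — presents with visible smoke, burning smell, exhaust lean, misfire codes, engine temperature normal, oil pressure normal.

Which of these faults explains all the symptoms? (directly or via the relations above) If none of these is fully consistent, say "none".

B

Per-candidate check:
(A) seized caliper — does not account for engine temperature normal
(B) failing alternator — stalling under load match; coolant loss match; oil pressure low match; engine temperature normal match; exhaust rich match (by check-engine light → exhaust rich)
(C) clogged fuel injector — stalling under load miss; coolant loss match; oil pressure low miss; engine temperature normal match; exhaust rich miss
(D) blown head gasket — stalling under load match; coolant loss match; oil pressure low miss; engine temperature normal match; exhaust rich miss
(E) cracked intake manifold — stalling under load miss; coolant loss miss; oil pressure low miss; engine temperature normal match; exhaust rich miss
Only (B) is consistent with every observation.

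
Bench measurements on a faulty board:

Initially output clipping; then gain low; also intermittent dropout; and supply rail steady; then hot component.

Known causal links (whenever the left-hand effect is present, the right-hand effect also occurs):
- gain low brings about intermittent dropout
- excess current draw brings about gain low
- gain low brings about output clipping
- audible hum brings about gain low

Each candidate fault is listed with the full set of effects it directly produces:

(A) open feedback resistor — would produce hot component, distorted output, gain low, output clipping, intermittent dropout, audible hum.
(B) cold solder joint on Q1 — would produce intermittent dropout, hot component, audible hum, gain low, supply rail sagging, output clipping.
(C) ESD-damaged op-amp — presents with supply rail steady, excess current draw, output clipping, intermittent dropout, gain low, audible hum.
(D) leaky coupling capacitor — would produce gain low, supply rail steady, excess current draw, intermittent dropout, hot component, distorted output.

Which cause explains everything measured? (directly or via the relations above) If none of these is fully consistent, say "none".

D

For each candidate, compare predicted effects to what was observed:
(A) open feedback resistor — output clipping match; gain low match; intermittent dropout match; supply rail steady miss; hot component match
(B) cold solder joint on Q1 — output clipping match; gain low match; intermittent dropout match; supply rail steady miss; hot component match
(C) ESD-damaged op-amp — does not account for hot component
(D) leaky coupling capacitor — output clipping match (through gain low → output clipping); gain low match; intermittent dropout match; supply rail steady match; hot component match
(D) alone accounts for all the evidence.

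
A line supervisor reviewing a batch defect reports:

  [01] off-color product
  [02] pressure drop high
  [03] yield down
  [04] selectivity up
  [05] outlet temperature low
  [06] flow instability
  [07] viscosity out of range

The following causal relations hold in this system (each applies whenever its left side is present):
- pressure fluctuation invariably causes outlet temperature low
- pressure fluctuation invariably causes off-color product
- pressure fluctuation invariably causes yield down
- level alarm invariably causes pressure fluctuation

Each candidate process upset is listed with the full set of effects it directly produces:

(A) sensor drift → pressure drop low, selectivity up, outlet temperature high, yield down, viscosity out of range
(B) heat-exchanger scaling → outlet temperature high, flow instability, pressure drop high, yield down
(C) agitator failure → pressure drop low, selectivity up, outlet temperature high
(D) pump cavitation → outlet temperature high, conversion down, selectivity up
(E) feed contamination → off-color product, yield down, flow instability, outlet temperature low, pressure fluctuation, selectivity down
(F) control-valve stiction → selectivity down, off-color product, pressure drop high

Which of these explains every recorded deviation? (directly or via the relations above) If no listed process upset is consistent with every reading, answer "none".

Testing each hypothesis:
(A) sensor drift — off-color product NO; pressure drop high NO; yield down yes; selectivity up yes; outlet temperature low NO; flow instability NO; viscosity out of range yes
(B) heat-exchanger scaling — fails on off-color product, selectivity up, outlet temperature low, viscosity out of range (predicts outlet temperature high, not outlet temperature low)
(C) agitator failure — off-color product NO; pressure drop high NO; yield down NO; selectivity up yes; outlet temperature low NO; flow instability NO; viscosity out of range NO
(D) pump cavitation — fails on off-color product, pressure drop high, yield down, outlet temperature low, flow instability, viscosity out of range (predicts outlet temperature high, not outlet temperature low)
(E) feed contamination — fails on pressure drop high, selectivity up, viscosity out of range (predicts selectivity down, not selectivity up)
(F) control-valve stiction — fails on yield down, selectivity up, outlet temperature low, flow instability, viscosity out of range (predicts selectivity down, not selectivity up)
No candidate is consistent with all observations.

none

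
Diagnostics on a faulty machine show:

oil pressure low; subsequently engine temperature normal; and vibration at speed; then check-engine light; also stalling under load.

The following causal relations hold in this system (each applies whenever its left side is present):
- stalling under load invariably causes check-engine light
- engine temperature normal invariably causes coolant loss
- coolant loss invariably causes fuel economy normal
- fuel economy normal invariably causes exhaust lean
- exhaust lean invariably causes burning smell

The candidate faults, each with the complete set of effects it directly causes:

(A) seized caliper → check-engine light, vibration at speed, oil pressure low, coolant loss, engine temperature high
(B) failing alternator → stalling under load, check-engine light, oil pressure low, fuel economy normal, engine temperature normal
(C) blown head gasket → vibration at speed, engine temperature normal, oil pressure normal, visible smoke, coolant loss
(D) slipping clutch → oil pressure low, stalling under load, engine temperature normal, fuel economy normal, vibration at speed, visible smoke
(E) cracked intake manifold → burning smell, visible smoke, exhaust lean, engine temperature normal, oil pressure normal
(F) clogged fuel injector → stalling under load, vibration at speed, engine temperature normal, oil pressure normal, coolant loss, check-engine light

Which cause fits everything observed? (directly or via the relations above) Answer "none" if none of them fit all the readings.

D

For each candidate, compare predicted effects to what was observed:
(A) seized caliper — fails on engine temperature normal, stalling under load (predicts engine temperature high, not engine temperature normal)
(B) failing alternator — oil pressure low yes; engine temperature normal yes; vibration at speed NO; check-engine light yes; stalling under load yes
(C) blown head gasket — fails on oil pressure low, check-engine light, stalling under load (predicts oil pressure normal, not oil pressure low)
(D) slipping clutch — oil pressure low yes; engine temperature normal yes; vibration at speed yes; check-engine light yes (via stalling under load → check-engine light); stalling under load yes
(E) cracked intake manifold — fails on oil pressure low, vibration at speed, check-engine light, stalling under load (predicts oil pressure normal, not oil pressure low)
(F) clogged fuel injector — oil pressure low NO; engine temperature normal yes; vibration at speed yes; check-engine light yes; stalling under load yes
(D) is the only candidate with no mismatches.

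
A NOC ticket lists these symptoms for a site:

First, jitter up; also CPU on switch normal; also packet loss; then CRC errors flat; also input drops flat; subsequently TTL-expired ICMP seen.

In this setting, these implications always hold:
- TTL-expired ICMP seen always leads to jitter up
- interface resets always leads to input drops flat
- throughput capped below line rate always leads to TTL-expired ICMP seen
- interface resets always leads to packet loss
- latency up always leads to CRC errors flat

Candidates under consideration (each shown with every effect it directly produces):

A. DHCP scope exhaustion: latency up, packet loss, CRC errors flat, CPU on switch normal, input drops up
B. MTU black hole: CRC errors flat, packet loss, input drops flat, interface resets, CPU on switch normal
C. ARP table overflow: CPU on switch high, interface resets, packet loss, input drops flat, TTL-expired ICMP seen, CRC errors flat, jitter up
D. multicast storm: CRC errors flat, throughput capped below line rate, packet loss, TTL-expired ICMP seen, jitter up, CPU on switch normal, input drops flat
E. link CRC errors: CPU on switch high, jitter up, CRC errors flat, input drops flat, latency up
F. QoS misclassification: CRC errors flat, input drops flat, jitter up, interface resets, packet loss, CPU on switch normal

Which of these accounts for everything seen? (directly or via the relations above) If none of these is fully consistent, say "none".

D

Per-candidate check:
(A) DHCP scope exhaustion — fails on jitter up, input drops flat, TTL-expired ICMP seen (predicts input drops up, not input drops flat)
(B) MTU black hole — jitter up -; CPU on switch normal +; packet loss +; CRC errors flat +; input drops flat +; TTL-expired ICMP seen -
(C) ARP table overflow — fails on CPU on switch normal (predicts CPU on switch high, not CPU on switch normal)
(D) multicast storm — jitter up +; CPU on switch normal +; packet loss +; CRC errors flat +; input drops flat +; TTL-expired ICMP seen +
(E) link CRC errors — jitter up +; CPU on switch normal -; packet loss -; CRC errors flat +; input drops flat +; TTL-expired ICMP seen -
(F) QoS misclassification — does not account for TTL-expired ICMP seen
Only (D) is consistent with every observation.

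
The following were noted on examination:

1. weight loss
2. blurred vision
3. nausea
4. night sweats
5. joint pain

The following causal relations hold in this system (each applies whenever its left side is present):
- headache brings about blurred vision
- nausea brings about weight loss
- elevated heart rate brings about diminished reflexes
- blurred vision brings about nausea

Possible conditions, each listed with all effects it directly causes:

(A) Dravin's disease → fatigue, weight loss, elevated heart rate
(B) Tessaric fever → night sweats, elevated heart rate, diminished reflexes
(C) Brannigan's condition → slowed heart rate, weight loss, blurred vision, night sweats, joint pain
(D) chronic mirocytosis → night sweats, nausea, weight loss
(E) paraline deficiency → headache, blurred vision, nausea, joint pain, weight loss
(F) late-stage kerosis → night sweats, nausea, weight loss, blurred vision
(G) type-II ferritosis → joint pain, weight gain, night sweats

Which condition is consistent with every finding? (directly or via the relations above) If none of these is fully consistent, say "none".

Per-candidate check:
(A) Dravin's disease — weight loss yes; blurred vision NO; nausea NO; night sweats NO; joint pain NO
(B) Tessaric fever — does not account for weight loss, blurred vision, nausea, joint pain
(C) Brannigan's condition — weight loss yes; blurred vision yes; nausea yes (through blurred vision → nausea); night sweats yes; joint pain yes
(D) chronic mirocytosis — does not account for blurred vision, joint pain
(E) paraline deficiency — weight loss yes; blurred vision yes; nausea yes; night sweats NO; joint pain yes
(F) late-stage kerosis — weight loss yes; blurred vision yes; nausea yes; night sweats yes; joint pain NO
(G) type-II ferritosis — weight loss NO; blurred vision NO; nausea NO; night sweats yes; joint pain yes
Only (C) is consistent with every observation.

C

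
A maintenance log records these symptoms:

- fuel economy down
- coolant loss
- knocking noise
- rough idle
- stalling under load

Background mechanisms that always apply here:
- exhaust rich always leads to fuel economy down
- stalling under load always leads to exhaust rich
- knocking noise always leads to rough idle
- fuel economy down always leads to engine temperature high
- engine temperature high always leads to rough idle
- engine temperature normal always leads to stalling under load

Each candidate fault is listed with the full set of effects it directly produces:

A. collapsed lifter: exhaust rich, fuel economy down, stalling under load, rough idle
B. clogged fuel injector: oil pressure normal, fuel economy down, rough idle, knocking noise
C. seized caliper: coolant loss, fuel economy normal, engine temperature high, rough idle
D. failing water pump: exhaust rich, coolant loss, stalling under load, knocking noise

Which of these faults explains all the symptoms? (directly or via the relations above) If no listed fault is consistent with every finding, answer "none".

D

Checking each candidate against the observations:
(A) collapsed lifter — fuel economy down ✓; coolant loss ✗; knocking noise ✗; rough idle ✓; stalling under load ✓
(B) clogged fuel injector — fuel economy down ✓; coolant loss ✗; knocking noise ✓; rough idle ✓; stalling under load ✗
(C) seized caliper — fuel economy down ✗; coolant loss ✓; knocking noise ✗; rough idle ✓; stalling under load ✗
(D) failing water pump — fuel economy down ✓ (via exhaust rich → fuel economy down); coolant loss ✓; knocking noise ✓; rough idle ✓ (via knocking noise → rough idle); stalling under load ✓
(D) alone accounts for all the evidence.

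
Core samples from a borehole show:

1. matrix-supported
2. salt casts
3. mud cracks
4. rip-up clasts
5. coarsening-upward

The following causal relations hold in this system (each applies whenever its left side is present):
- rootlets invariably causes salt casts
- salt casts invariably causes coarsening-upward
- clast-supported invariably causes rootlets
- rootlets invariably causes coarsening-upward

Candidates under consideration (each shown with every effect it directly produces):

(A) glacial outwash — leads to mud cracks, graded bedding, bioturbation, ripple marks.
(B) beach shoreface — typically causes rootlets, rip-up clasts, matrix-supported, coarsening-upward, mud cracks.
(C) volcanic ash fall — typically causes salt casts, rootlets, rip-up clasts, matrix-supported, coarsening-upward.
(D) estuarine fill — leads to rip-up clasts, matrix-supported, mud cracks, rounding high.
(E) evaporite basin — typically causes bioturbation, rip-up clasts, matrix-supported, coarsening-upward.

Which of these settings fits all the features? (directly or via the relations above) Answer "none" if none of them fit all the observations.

B

Testing each hypothesis:
(A) glacial outwash — matrix-supported ✗; salt casts ✗; mud cracks ✓; rip-up clasts ✗; coarsening-upward ✗
(B) beach shoreface — accounts for every observation (salt casts by rootlets → salt casts)
(C) volcanic ash fall — matrix-supported ✓; salt casts ✓; mud cracks ✗; rip-up clasts ✓; coarsening-upward ✓
(D) estuarine fill — matrix-supported ✓; salt casts ✗; mud cracks ✓; rip-up clasts ✓; coarsening-upward ✗
(E) evaporite basin — does not account for salt casts, mud cracks
(B) is the only candidate with no mismatches.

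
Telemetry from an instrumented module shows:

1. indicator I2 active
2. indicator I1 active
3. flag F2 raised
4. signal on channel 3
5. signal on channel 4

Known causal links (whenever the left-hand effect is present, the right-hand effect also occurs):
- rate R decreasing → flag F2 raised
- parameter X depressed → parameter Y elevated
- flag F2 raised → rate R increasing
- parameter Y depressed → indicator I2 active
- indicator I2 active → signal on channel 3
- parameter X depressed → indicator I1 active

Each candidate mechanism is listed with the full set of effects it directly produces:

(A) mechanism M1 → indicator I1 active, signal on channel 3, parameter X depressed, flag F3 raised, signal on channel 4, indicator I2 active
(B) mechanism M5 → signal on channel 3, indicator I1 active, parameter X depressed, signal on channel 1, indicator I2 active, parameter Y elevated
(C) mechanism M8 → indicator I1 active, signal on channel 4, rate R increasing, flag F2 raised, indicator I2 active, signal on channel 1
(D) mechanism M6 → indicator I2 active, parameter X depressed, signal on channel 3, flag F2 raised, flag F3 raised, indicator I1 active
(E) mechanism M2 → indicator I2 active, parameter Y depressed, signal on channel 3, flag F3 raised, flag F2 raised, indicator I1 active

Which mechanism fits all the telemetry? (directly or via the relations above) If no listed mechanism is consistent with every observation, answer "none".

For each candidate, compare predicted effects to what was observed:
(A) mechanism M1 — indicator I2 active yes; indicator I1 active yes; flag F2 raised NO; signal on channel 3 yes; signal on channel 4 yes
(B) mechanism M5 — indicator I2 active yes; indicator I1 active yes; flag F2 raised NO; signal on channel 3 yes; signal on channel 4 NO
(C) mechanism M8 — indicator I2 active yes; indicator I1 active yes; flag F2 raised yes; signal on channel 3 yes (by indicator I2 active → signal on channel 3); signal on channel 4 yes
(D) mechanism M6 — indicator I2 active yes; indicator I1 active yes; flag F2 raised yes; signal on channel 3 yes; signal on channel 4 NO
(E) mechanism M2 — indicator I2 active yes; indicator I1 active yes; flag F2 raised yes; signal on channel 3 yes; signal on channel 4 NO
(C) alone accounts for all the evidence.

C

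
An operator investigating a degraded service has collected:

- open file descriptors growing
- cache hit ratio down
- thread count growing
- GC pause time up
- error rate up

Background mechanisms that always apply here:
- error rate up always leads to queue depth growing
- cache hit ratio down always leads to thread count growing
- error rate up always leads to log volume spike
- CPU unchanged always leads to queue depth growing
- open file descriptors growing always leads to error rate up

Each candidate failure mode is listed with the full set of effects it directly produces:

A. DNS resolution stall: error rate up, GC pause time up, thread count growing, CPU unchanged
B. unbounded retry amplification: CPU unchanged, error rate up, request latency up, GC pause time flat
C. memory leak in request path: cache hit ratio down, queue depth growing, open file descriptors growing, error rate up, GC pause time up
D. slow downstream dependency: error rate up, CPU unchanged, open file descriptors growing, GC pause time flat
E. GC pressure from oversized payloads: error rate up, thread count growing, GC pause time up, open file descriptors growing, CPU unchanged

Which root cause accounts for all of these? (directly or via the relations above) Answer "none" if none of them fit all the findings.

C

Checking each candidate against the observations:
(A) DNS resolution stall — does not account for open file descriptors growing, cache hit ratio down
(B) unbounded retry amplification — open file descriptors growing -; cache hit ratio down -; thread count growing -; GC pause time up -; error rate up +
(C) memory leak in request path — open file descriptors growing +; cache hit ratio down +; thread count growing + (via cache hit ratio down → thread count growing); GC pause time up +; error rate up +
(D) slow downstream dependency — open file descriptors growing +; cache hit ratio down -; thread count growing -; GC pause time up -; error rate up +
(E) GC pressure from oversized payloads — does not account for cache hit ratio down
Only (C) is consistent with every observation.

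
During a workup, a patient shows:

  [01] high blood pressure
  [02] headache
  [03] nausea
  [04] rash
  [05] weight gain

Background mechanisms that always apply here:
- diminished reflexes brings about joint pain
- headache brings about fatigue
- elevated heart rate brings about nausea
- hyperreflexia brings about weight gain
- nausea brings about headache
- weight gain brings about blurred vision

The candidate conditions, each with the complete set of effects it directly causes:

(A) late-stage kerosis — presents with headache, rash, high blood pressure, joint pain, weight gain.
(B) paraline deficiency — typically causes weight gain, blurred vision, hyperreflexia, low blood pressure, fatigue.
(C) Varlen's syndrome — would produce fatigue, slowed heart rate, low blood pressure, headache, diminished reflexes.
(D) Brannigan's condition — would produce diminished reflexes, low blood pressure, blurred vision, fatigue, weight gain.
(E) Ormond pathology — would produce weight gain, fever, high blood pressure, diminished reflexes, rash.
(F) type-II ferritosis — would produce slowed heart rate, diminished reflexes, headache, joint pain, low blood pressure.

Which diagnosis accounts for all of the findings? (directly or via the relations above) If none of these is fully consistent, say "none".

none

Testing each hypothesis:
(A) late-stage kerosis — does not account for nausea
(B) paraline deficiency — high blood pressure NO; headache NO; nausea NO; rash NO; weight gain yes
(C) Varlen's syndrome — high blood pressure NO; headache yes; nausea NO; rash NO; weight gain NO
(D) Brannigan's condition — fails on high blood pressure, headache, nausea, rash (predicts low blood pressure, not high blood pressure)
(E) Ormond pathology — does not account for headache, nausea
(F) type-II ferritosis — fails on high blood pressure, nausea, rash, weight gain (predicts low blood pressure, not high blood pressure)
Every candidate fails on at least one observation.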